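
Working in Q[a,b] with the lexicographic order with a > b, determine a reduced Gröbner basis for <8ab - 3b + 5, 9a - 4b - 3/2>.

G = {a - 4/9b - 1/6, b^2 - 15/32b + 45/32}

Buchberger's algorithm terminates because the ascending chain of leading-term ideals stabilizes.

f_1 = 8ab - 3b + 5, LT = ab.
f_2 = 9a - 4b - 3/2, LT = a.

S(f_1,f_2): lcm = ab. S = 4/9b^2 - 5/24b + 5/8.
  leading term b^2: no divisor's leading term divides it; move 4/9b^2 to the remainder.
  leading term b: no divisor's leading term divides it; move -5/24b to the remainder.
  leading term 1: no divisor's leading term divides it; move 5/8 to the remainder.
  remainder 4/9b^2 - 5/24b + 5/8 ≠ 0; add g_3 = 4/9b^2 - 5/24b + 5/8 to the basis.

The other S-polynomials (S(f_1,g_3), S(f_2,g_3)) all reduce to 0 modulo the current basis, so we have a Gröbner basis.
Inter-reduce: drop elements whose leading term is divisible by another's, tail-reduce, and make monic.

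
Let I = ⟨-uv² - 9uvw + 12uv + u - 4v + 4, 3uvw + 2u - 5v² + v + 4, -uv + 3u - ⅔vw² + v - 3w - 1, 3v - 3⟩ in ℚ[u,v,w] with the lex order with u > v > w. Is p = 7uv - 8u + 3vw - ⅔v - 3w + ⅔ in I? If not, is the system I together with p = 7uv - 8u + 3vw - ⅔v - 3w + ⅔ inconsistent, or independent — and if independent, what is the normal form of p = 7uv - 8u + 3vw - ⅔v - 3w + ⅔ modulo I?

First compute the reduced Gröbner basis of I by Buchberger's algorithm.
f_1 = -uv² - 9uvw + 12uv + u - 4v + 4, LT = uv².
f_2 = 3uvw + 2u - 5v² + v + 4, LT = uvw.
f_3 = -uv + 3u - ⅔vw² + v - 3w - 1, LT = uv.
f_4 = 3v - 3, LT = v.

S(f_1,f_2): lcm = uv²w. S = 9uvw² - 12uvw - ⅔uv - uw + 5/3v³ - ⅓v² + 4vw - 4/3v - 4w.
  leading term uvw²: subtract (3w)·f_2 from 9uvw² - 12uvw - ⅔uv - uw + 5/3v³ - ⅓v² + 4vw - 4/3v - 4w → -12uvw - ⅔uv - 7uw + 5/3v³ + 15v²w - ⅓v² + vw - 4/3v - 16w
  leading term uvw: subtract (-4)·f_2 from -12uvw - ⅔uv - 7uw + 5/3v³ + 15v²w - ⅓v² + vw - 4/3v - 16w → -⅔uv - 7uw + 8u + 5/3v³ + 15v²w - 61/3v² + vw + 8/3v - 16w + 16
  leading term uv: subtract (⅔)·f_3 from -⅔uv - 7uw + 8u + 5/3v³ + 15v²w - 61/3v² + vw + 8/3v - 16w + 16 → -7uw + 6u + 5/3v³ + 15v²w - 61/3v² + 4/9vw² + vw + 2v - 14w + 50/3
  leading term uw: no divisor's leading term divides it; move -7uw to the remainder.
  leading term u: no divisor's leading term divides it; move 6u to the remainder.
  leading term v³: subtract (5/9v²)·f_4 from 5/3v³ + 15v²w - 61/3v² + 4/9vw² + vw + 2v - 14w + 50/3 → 15v²w - 56/3v² + 4/9vw² + vw + 2v - 14w + 50/3
  leading term v²w: subtract (5vw)·f_4 from 15v²w - 56/3v² + 4/9vw² + vw + 2v - 14w + 50/3 → -56/3v² + 4/9vw² + 16vw + 2v - 14w + 50/3
  leading term v²: subtract (-56/9v)·f_4 from -56/3v² + 4/9vw² + 16vw + 2v - 14w + 50/3 → 4/9vw² + 16vw - 50/3v - 14w + 50/3
  leading term vw²: subtract (4/27w²)·f_4 from 4/9vw² + 16vw - 50/3v - 14w + 50/3 → 16vw - 50/3v + 4/9w² - 14w + 50/3
  leading term vw: subtract (16/3w)·f_4 from 16vw - 50/3v + 4/9w² - 14w + 50/3 → -50/3v + 4/9w² + 2w + 50/3
  leading term v: subtract (-50/9)·f_4 from -50/3v + 4/9w² + 2w + 50/3 → 4/9w² + 2w
  leading term w²: no divisor's leading term divides it; move 4/9w² to the remainder.
  leading term w: no divisor's leading term divides it; move 2w to the remainder.
  remainder -7uw + 6u + 4/9w² + 2w ≠ 0; add h_5 = -7uw + 6u + 4/9w² + 2w to the basis.

S(f_1,f_3): lcm = uv². S = 9uvw - 9uv - u - ⅔v²w² + v² - 3vw + 3v - 4.
  leading term uvw: subtract (3)·f_2 from 9uvw - 9uv - u - ⅔v²w² + v² - 3vw + 3v - 4 → -9uv - 7u - ⅔v²w² + 16v² - 3vw - 16
  leading term uv: subtract (9)·f_3 from -9uv - 7u - ⅔v²w² + 16v² - 3vw - 16 → -34u - ⅔v²w² + 16v² + 6vw² - 3vw - 9v + 27w - 7
  leading term u: no divisor's leading term divides it; move -34u to the remainder.
  leading term v²w²: subtract (-2/9vw²)·f_4 from -⅔v²w² + 16v² + 6vw² - 3vw - 9v + 27w - 7 → 16v² + 16/3vw² - 3vw - 9v + 27w - 7
  leading term v²: subtract (16/3v)·f_4 from 16v² + 16/3vw² - 3vw - 9v + 27w - 7 → 16/3vw² - 3vw + 7v + 27w - 7
  leading term vw²: subtract (16/9w²)·f_4 from 16/3vw² - 3vw + 7v + 27w - 7 → -3vw + 7v + 16/3w² + 27w - 7
  leading term vw: subtract (-w)·f_4 from -3vw + 7v + 16/3w² + 27w - 7 → 7v + 16/3w² + 24w - 7
  leading term v: subtract (7/3)·f_4 from 7v + 16/3w² + 24w - 7 → 16/3w² + 24w
  leading term w²: no divisor's leading term divides it; move 16/3w² to the remainder.
  leading term w: no divisor's leading term divides it; move 24w to the remainder.
  remainder -34u + 16/3w² + 24w ≠ 0; add h_6 = -34u + 16/3w² + 24w to the basis.

S(f_1,f_4): lcm = uv². S = 9uvw - 11uv - u + 4v - 4.
  leading term uvw: subtract (3)·f_2 from 9uvw - 11uv - u + 4v - 4 → -11uv - 7u + 15v² + v - 16
  leading term uv: subtract (11)·f_3 from -11uv - 7u + 15v² + v - 16 → -40u + 15v² + 22/3vw² - 10v + 33w - 5
  leading term u: subtract (20/17)·h_6 from -40u + 15v² + 22/3vw² - 10v + 33w - 5 → 15v² + 22/3vw² - 10v - 320/51w² + 81/17w - 5
  leading term v²: subtract (5v)·f_4 from 15v² + 22/3vw² - 10v - 320/51w² + 81/17w - 5 → 22/3vw² + 5v - 320/51w² + 81/17w - 5
  leading term vw²: subtract (22/9w²)·f_4 from 22/3vw² + 5v - 320/51w² + 81/17w - 5 → 5v + 18/17w² + 81/17w - 5
  leading term v: subtract (5/3)·f_4 from 5v + 18/17w² + 81/17w - 5 → 18/17w² + 81/17w
  leading term w²: no divisor's leading term divides it; move 18/17w² to the remainder.
  leading term w: no divisor's leading term divides it; move 81/17w to the remainder.
  remainder 18/17w² + 81/17w ≠ 0; add h_7 = 18/17w² + 81/17w to the basis.

The other S-polynomials (S(f_2,f_3), S(f_2,f_4), S(f_3,f_4), S(f_1,h_5), S(f_2,h_5), S(f_3,h_5), S(f_4,h_5), S(f_1,h_6), S(f_2,h_6), S(f_3,h_6), S(f_4,h_6), S(h_5,h_6), S(f_1,h_7), S(f_2,h_7), S(f_3,h_7), S(f_4,h_7), S(h_5,h_7), S(h_6,h_7)) all reduce to 0 modulo the current basis, so we have a Gröbner basis.
Inter-reduce: drop elements whose leading term is divisible by another's, tail-reduce, and make monic.
Reduced Gröbner basis: {u, v - 1, w² + 9/2w}.
Label its elements g_1 = u, g_2 = v - 1, g_3 = w² + 9/2w.

Reduce p = 7uv - 8u + 3vw - ⅔v - 3w + ⅔ modulo G:
  leading term uv: subtract (7v)·g_1 from 7uv - 8u + 3vw - ⅔v - 3w + ⅔ → -8u + 3vw - ⅔v - 3w + ⅔
  leading term u: subtract (-8)·g_1 from -8u + 3vw - ⅔v - 3w + ⅔ → 3vw - ⅔v - 3w + ⅔
  leading term vw: subtract (3w)·g_2 from 3vw - ⅔v - 3w + ⅔ → -⅔v + ⅔
  leading term v: subtract (-⅔)·g_2 from -⅔v + ⅔ → 0
  normal form = 0.
Since the normal form is 0, p ∈ I.

7uv - 8u + 3vw - ⅔v - 3w + ⅔ lies in I (it reduces to 0).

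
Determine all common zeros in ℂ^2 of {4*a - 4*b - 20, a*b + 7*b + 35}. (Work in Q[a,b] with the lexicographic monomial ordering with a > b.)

Compute a lex Gröbner basis by Buchberger's algorithm.
f_1 = 4*a - 4*b - 20, LT = a.
f_2 = a*b + 7*b + 35, LT = a*b.

S(f_1,f_2): lcm = a*b. S = -b**2 - 12*b - 35.
  leading term b**2: no divisor's leading term divides it; move -b**2 to the remainder.
  leading term b: no divisor's leading term divides it; move -12*b to the remainder.
  leading term 1: no divisor's leading term divides it; move -35 to the remainder.
  remainder -b**2 - 12*b - 35 ≠ 0; add h_3 = -b**2 - 12*b - 35 to the basis.

The other S-polynomials (S(f_1,h_3), S(f_2,h_3)) all reduce to 0 modulo the current basis, so we have a Gröbner basis.
Inter-reduce: drop elements whose leading term is divisible by another's, tail-reduce, and make monic.
Reduced Gröbner basis: {a - b - 5, b**2 + 12*b + 35}.

The lex basis is triangular: the last element involves only b. Solving b**2 + 12*b + 35 = 0 gives b ∈ {-7, -5}; substituting each value into the earlier elements determines the remaining variables.
  b = -7: the earlier basis element becomes a + 2 = 0, giving a = -2 — point (-2, -7).
  b = -5: the earlier basis element becomes a = 0, giving a = 0 — point (0, -5).
Check: every point annihilates each of the original generators.

{(-2, -7), (0, -5)}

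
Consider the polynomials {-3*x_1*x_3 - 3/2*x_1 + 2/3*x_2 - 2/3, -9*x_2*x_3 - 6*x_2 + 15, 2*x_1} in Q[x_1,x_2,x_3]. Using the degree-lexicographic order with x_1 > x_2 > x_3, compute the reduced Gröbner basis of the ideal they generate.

f_1 = -3*x_1*x_3 - 3/2*x_1 + 2/3*x_2 - 2/3, LT = x_1*x_3.
f_2 = -9*x_2*x_3 - 6*x_2 + 15, LT = x_2*x_3.
f_3 = 2*x_1, LT = x_1.

S(f_1,f_2): lcm = x_1*x_2*x_3. S = -1/6*x_1*x_2 - 2/9*x_2**2 + 5/3*x_1 + 2/9*x_2.
  reduce S modulo (f_1, f_2, f_3):
  remainder -2/9*x_2**2 + 2/9*x_2 ≠ 0; add g_4 = -2/9*x_2**2 + 2/9*x_2 to the basis.

S(f_1,f_3): lcm = x_1*x_3. S = 1/2*x_1 - 2/9*x_2 + 2/9.
  reduce S modulo (f_1, f_2, f_3, g_4):
  remainder -2/9*x_2 + 2/9 ≠ 0; add g_5 = -2/9*x_2 + 2/9 to the basis.

S(f_2,g_5): lcm = x_2*x_3. S = 2/3*x_2 + x_3 - 5/3.
  reduce S modulo (f_1, f_2, f_3, g_4, g_5):
  remainder x_3 - 1 ≠ 0; add g_6 = x_3 - 1 to the basis.

The other S-polynomials (S(f_2,f_3), S(f_1,g_4), S(f_2,g_4), S(f_3,g_4), S(f_1,g_5), S(f_3,g_5), S(g_4,g_5), S(f_1,g_6), S(f_2,g_6), S(f_3,g_6), S(g_4,g_6), S(g_5,g_6)) all reduce to 0 modulo the current basis, so we have a Gröbner basis.
Inter-reduce: drop elements whose leading term is divisible by another's, tail-reduce, and make monic.

G = {x_1, x_2 - 1, x_3 - 1}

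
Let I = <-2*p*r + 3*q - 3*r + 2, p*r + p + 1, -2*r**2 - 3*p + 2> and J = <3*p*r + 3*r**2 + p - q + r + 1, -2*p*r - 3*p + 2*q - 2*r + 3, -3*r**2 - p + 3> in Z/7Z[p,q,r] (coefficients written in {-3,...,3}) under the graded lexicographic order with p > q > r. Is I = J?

Two ideals are equal iff their reduced Gröbner bases coincide (the reduced basis is unique for a fixed ordering).
Buchberger on the first generating set:
f_1 = -2*p*r + 3*q - 3*r + 2, LT = p*r.
f_2 = p*r + p + 1, LT = p*r.
f_3 = -2*r**2 - 3*p + 2, LT = r**2.

S(f_1,f_2): lcm = p*r. S = -p + 2*q - 2*r - 2.
  reduce S modulo (f_1, f_2, f_3):
  remainder -p + 2*q - 2*r - 2 ≠ 0; add g_4 = -p + 2*q - 2*r - 2 to the basis.

S(f_1,f_3): lcm = p*r**2. S = 2*p**2 + 2*q*r - 2*r**2 + p - r.
  reduce S modulo (f_1, f_2, f_3, g_4):
  remainder q**2 + q*r - 2*r + 1 ≠ 0; add g_5 = q**2 + q*r - 2*r + 1 to the basis.

S(f_2,f_3): lcm = p*r**2. S = 2*p**2 + p*r + p + r.
  reduce S modulo (f_1, f_2, f_3, g_4, g_5):
  remainder -2*q*r - q + 3*r + 2 ≠ 0; add g_6 = -2*q*r - q + 3*r + 2 to the basis.

The other S-polynomials (S(f_1,g_4), S(f_2,g_4), S(f_3,g_4), S(f_1,g_5), S(f_2,g_5), S(f_3,g_5), S(g_4,g_5), S(f_1,g_6), S(f_2,g_6), S(f_3,g_6), S(g_4,g_6), S(g_5,g_6)) all reduce to 0 modulo the current basis, so we have a Gröbner basis.
Inter-reduce: drop elements whose leading term is divisible by another's, tail-reduce, and make monic.
Reduced Gröbner basis: {q**2 + 3*q + 3*r + 2, q*r - 3*q + 2*r - 1, r**2 + 3*q - 3*r + 3, p - 2*q + 2*r + 2}.

Buchberger on the second generating set:
h_1 = 3*p*r + 3*r**2 + p - q + r + 1, LT = p*r.
h_2 = -2*p*r - 3*p + 2*q - 2*r + 3, LT = p*r.
h_3 = -3*r**2 - p + 3, LT = r**2.

S(h_1,h_2): lcm = p*r. S = r**2 + 3*q - 3*r + 3.
  reduce S modulo (h_1, h_2, h_3):
  remainder 2*p + 3*q - 3*r - 3 ≠ 0; add k_4 = 2*p + 3*q - 3*r - 3 to the basis.

S(h_1,h_3): lcm = p*r**2. S = r**3 + 2*p**2 - 2*p*r + 2*q*r - 2*r**2 + p - 2*r.
  reduce S modulo (h_1, h_2, h_3, k_4):
  remainder q**2 + q*r - 2*r + 1 ≠ 0; add k_5 = q**2 + q*r - 2*r + 1 to the basis.

S(h_2,h_3): lcm = p*r**2. S = 2*p**2 - 2*p*r - q*r + r**2 + p + 2*r.
  reduce S modulo (h_1, h_2, h_3, k_4, k_5):
  remainder -3*q*r + 2*q + r + 3 ≠ 0; add k_6 = -3*q*r + 2*q + r + 3 to the basis.

The other S-polynomials (S(h_1,k_4), S(h_2,k_4), S(h_3,k_4), S(h_1,k_5), S(h_2,k_5), S(h_3,k_5), S(k_4,k_5), S(h_1,k_6), S(h_2,k_6), S(h_3,k_6), S(k_4,k_6), S(k_5,k_6)) all reduce to 0 modulo the current basis, so we have a Gröbner basis.
Inter-reduce: drop elements whose leading term is divisible by another's, tail-reduce, and make monic.
Reduced Gröbner basis: {q**2 + 3*q + 3*r + 2, q*r - 3*q + 2*r - 1, r**2 + 3*q - 3*r + 3, p - 2*q + 2*r + 2}.

These coincide, so the ideals are equal.

Yes, the ideals are equal.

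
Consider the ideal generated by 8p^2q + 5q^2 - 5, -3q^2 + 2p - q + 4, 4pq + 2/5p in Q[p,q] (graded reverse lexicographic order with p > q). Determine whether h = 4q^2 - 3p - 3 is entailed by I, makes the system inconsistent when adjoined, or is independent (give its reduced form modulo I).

Adjoining 4q^2 - 3p - 3 makes the ideal the whole ring: the system is inconsistent.

First compute the reduced Gröbner basis of I by Buchberger's algorithm.
f_1 = 8p^2q + 5q^2 - 5, LT = p^2q.
f_2 = -3q^2 + 2p - q + 4, LT = q^2.
f_3 = 4pq + 2/5p, LT = pq.

S(f_1,f_2): lcm = p^2q^2. S = 2/3p^3 - 1/3p^2q + 5/8q^3 + 4/3p^2 - 5/8q.
  leading term p^3: no divisor's leading term divides it; move 2/3p^3 to the remainder.
  leading term p^2q: subtract (-1/24)·f_1 from -1/3p^2q + 5/8q^3 + 4/3p^2 - 5/8q → 5/8q^3 + 4/3p^2 + 5/24q^2 - 5/8q - 5/24
  leading term q^3: subtract (-5/24q)·f_2 from 5/8q^3 + 4/3p^2 + 5/24q^2 - 5/8q - 5/24 → 4/3p^2 + 5/12pq + 5/24q - 5/24
  leading term p^2: no divisor's leading term divides it; move 4/3p^2 to the remainder.
  leading term pq: subtract (5/48)·f_3 from 5/12pq + 5/24q - 5/24 → -1/24p + 5/24q - 5/24
  leading term p: no divisor's leading term divides it; move -1/24p to the remainder.
  leading term q: no divisor's leading term divides it; move 5/24q to the remainder.
  leading term 1: no divisor's leading term divides it; move -5/24 to the remainder.
  remainder 2/3p^3 + 4/3p^2 - 1/24p + 5/24q - 5/24 ≠ 0; add k_4 = 2/3p^3 + 4/3p^2 - 1/24p + 5/24q - 5/24 to the basis.

S(f_1,f_3): lcm = p^2q. S = -1/10p^2 + 5/8q^2 - 5/8.
  leading term p^2: no divisor's leading term divides it; move -1/10p^2 to the remainder.
  leading term q^2: subtract (-5/24)·f_2 from 5/8q^2 - 5/8 → 5/12p - 5/24q + 5/24
  leading term p: no divisor's leading term divides it; move 5/12p to the remainder.
  leading term q: no divisor's leading term divides it; move -5/24q to the remainder.
  leading term 1: no divisor's leading term divides it; move 5/24 to the remainder.
  remainder -1/10p^2 + 5/12p - 5/24q + 5/24 ≠ 0; add k_5 = -1/10p^2 + 5/12p - 5/24q + 5/24 to the basis.

S(f_2,f_3): lcm = pq^2. S = -2/3p^2 + 7/30pq - 4/3p.
  leading term p^2: subtract (20/3)·k_5 from -2/3p^2 + 7/30pq - 4/3p → 7/30pq - 37/9p + 25/18q - 25/18
  leading term pq: subtract (7/120)·f_3 from 7/30pq - 37/9p + 25/18q - 25/18 → -3721/900p + 25/18q - 25/18
  leading term p: no divisor's leading term divides it; move -3721/900p to the remainder.
  leading term q: no divisor's leading term divides it; move 25/18q to the remainder.
  leading term 1: no divisor's leading term divides it; move -25/18 to the remainder.
  remainder -3721/900p + 25/18q - 25/18 ≠ 0; add k_6 = -3721/900p + 25/18q - 25/18 to the basis.

S(f_3,k_4): lcm = p^3q. S = 1/10p^3 - 2p^2q + 1/16pq - 5/16q^2 + 5/16q.
  leading term p^3: subtract (3/20)·k_4 from 1/10p^3 - 2p^2q + 1/16pq - 5/16q^2 + 5/16q → -2p^2q - 1/5p^2 + 1/16pq - 5/16q^2 + 1/160p + 9/32q + 1/32
  leading term p^2q: subtract (-1/4)·f_1 from -2p^2q - 1/5p^2 + 1/16pq - 5/16q^2 + 1/160p + 9/32q + 1/32 → -1/5p^2 + 1/16pq + 15/16q^2 + 1/160p + 9/32q - 39/32
  leading term p^2: subtract (2)·k_5 from -1/5p^2 + 1/16pq + 15/16q^2 + 1/160p + 9/32q - 39/32 → 1/16pq + 15/16q^2 - 397/480p + 67/96q - 157/96
  leading term pq: subtract (1/64)·f_3 from 1/16pq + 15/16q^2 - 397/480p + 67/96q - 157/96 → 15/16q^2 - 5/6p + 67/96q - 157/96
  leading term q^2: subtract (-5/16)·f_2 from 15/16q^2 - 5/6p + 67/96q - 157/96 → -5/24p + 37/96q - 37/96
  leading term p: subtract (375/7442)·k_6 from -5/24p + 37/96q - 37/96 → 37559/119072q - 37559/119072
  leading term q: no divisor's leading term divides it; move 37559/119072q to the remainder.
  leading term 1: no divisor's leading term divides it; move -37559/119072 to the remainder.
  remainder 37559/119072q - 37559/119072 ≠ 0; add k_7 = 37559/119072q - 37559/119072 to the basis.

The other S-polynomials (S(f_1,k_4), S(f_2,k_4), S(f_1,k_5), S(f_2,k_5), S(f_3,k_5), S(k_4,k_5), S(f_1,k_6), S(f_2,k_6), S(f_3,k_6), S(k_4,k_6), S(k_5,k_6), S(f_1,k_7), S(f_2,k_7), S(f_3,k_7), S(k_4,k_7), S(k_5,k_7), S(k_6,k_7)) all reduce to 0 modulo the current basis, so we have a Gröbner basis.
Inter-reduce: drop elements whose leading term is divisible by another's, tail-reduce, and make monic.
Reduced Gröbner basis: {p, q - 1}.
Label its elements g_1 = p, g_2 = q - 1.

Reduce h = 4q^2 - 3p - 3 modulo G:
  leading term q^2: subtract (4q)·g_2 from 4q^2 - 3p - 3 → -3p + 4q - 3
  leading term p: subtract (-3)·g_1 from -3p + 4q - 3 → 4q - 3
  leading term q: subtract (4)·g_2 from 4q - 3 → 1
  leading term 1: no divisor's leading term divides it; move 1 to the remainder.
  normal form = 1.
The normal form is nonzero, so h ∉ I. Since h minus its normal form lies in I, I + (h) = I + (r) where r = 1; decide whether this ideal is the whole ring.
Here r = 1 is a nonzero constant, hence a unit: 1 ∈ I + (h), the Gröbner basis of I + (h) is {1}, and the enlarged system has no common solution — adjoining h is inconsistent.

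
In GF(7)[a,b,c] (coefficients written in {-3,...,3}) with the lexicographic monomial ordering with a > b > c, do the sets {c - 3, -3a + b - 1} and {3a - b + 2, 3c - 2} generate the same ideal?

No, the ideals differ.

Two ideals are equal iff their reduced Gröbner bases coincide (the reduced basis is unique for a fixed ordering).
Buchberger on the first generating set:
f_1 = c - 3, LT = c.
f_2 = -3a + b - 1, LT = a.

The S-polynomials (S(f_1,f_2)) all reduce to 0 modulo the current basis, so we have a Gröbner basis.
Inter-reduce: drop elements whose leading term is divisible by another's, tail-reduce, and make monic.
Reduced Gröbner basis: {a + 2b - 2, c - 3}.

Buchberger on the second generating set:
h_1 = 3a - b + 2, LT = a.
h_2 = 3c - 2, LT = c.

The S-polynomials (S(h_1,h_2)) all reduce to 0 modulo the current basis, so we have a Gröbner basis.
Inter-reduce: drop elements whose leading term is divisible by another's, tail-reduce, and make monic.
Reduced Gröbner basis: {a + 2b + 3, c - 3}.

Since the reduced bases disagree, the two ideals are not the same.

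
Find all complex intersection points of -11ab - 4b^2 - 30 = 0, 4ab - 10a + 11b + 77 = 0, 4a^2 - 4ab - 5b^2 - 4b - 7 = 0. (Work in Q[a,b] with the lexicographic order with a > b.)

Compute a lex Gröbner basis by Buchberger's algorithm.
f_1 = -11ab - 4b^2 - 30, LT = ab.
f_2 = 4ab - 10a + 11b + 77, LT = ab.
f_3 = 4a^2 - 4ab - 5b^2 - 4b - 7, LT = a^2.

S(f_1,f_2): lcm = ab. S = 5/2a + 4/11b^2 - 11/4b - 727/44.
  leading term a: no divisor's leading term divides it; move 5/2a to the remainder.
  leading term b^2: no divisor's leading term divides it; move 4/11b^2 to the remainder.
  leading term b: no divisor's leading term divides it; move -11/4b to the remainder.
  leading term 1: no divisor's leading term divides it; move -727/44 to the remainder.
  remainder 5/2a + 4/11b^2 - 11/4b - 727/44 ≠ 0; add h_4 = 5/2a + 4/11b^2 - 11/4b - 727/44 to the basis.

S(f_1,f_3): lcm = a^2b. S = 15/11ab^2 + 30/11a + 5/4b^3 + b^2 + 7/4b.
  leading term ab^2: subtract (-15/121b)·f_1 from 15/11ab^2 + 30/11a + 5/4b^3 + b^2 + 7/4b → 30/11a + 365/484b^3 + b^2 - 953/484b
  leading term a: subtract (12/11)·h_4 from 30/11a + 365/484b^3 + b^2 - 953/484b → 365/484b^3 + 73/121b^2 + 499/484b + 2181/121
  leading term b^3: no divisor's leading term divides it; move 365/484b^3 to the remainder.
  leading term b^2: no divisor's leading term divides it; move 73/121b^2 to the remainder.
  leading term b: no divisor's leading term divides it; move 499/484b to the remainder.
  leading term 1: no divisor's leading term divides it; move 2181/121 to the remainder.
  remainder 365/484b^3 + 73/121b^2 + 499/484b + 2181/121 ≠ 0; add h_5 = 365/484b^3 + 73/121b^2 + 499/484b + 2181/121 to the basis.

S(f_2,f_3): lcm = a^2b. S = -5/2a^2 + ab^2 + 11/4ab + 77/4a + 5/4b^3 + b^2 + 7/4b.
  leading term a^2: subtract (-5/8)·f_3 from -5/2a^2 + ab^2 + 11/4ab + 77/4a + 5/4b^3 + b^2 + 7/4b → ab^2 + 1/4ab + 77/4a + 5/4b^3 - 17/8b^2 - 3/4b - 35/8
  leading term ab^2: subtract (-1/11b)·f_1 from ab^2 + 1/4ab + 77/4a + 5/4b^3 - 17/8b^2 - 3/4b - 35/8 → 1/4ab + 77/4a + 39/44b^3 - 17/8b^2 - 153/44b - 35/8
  leading term ab: subtract (-1/44)·f_1 from 1/4ab + 77/4a + 39/44b^3 - 17/8b^2 - 153/44b - 35/8 → 77/4a + 39/44b^3 - 195/88b^2 - 153/44b - 445/88
  leading term a: subtract (77/10)·h_4 from 77/4a + 39/44b^3 - 195/88b^2 - 153/44b - 445/88 → 39/44b^3 - 2207/440b^2 + 7787/440b + 26877/220
  leading term b^3: subtract (429/365)·h_5 from 39/44b^3 - 2207/440b^2 + 7787/440b + 26877/220 → -229/40b^2 + 48139/2920b + 29487/292
  leading term b^2: no divisor's leading term divides it; move -229/40b^2 to the remainder.
  leading term b: no divisor's leading term divides it; move 48139/2920b to the remainder.
  leading term 1: no divisor's leading term divides it; move 29487/292 to the remainder.
  remainder -229/40b^2 + 48139/2920b + 29487/292 ≠ 0; add h_6 = -229/40b^2 + 48139/2920b + 29487/292 to the basis.

S(f_1,h_4): lcm = ab. S = -8/55b^3 + 161/110b^2 + 727/110b + 30/11.
  leading term b^3: subtract (-352/1825)·h_5 from -8/55b^3 + 161/110b^2 + 727/110b + 30/11 → 79/50b^2 + 24849/3650b + 11322/1825
  leading term b^2: subtract (-316/1145)·h_6 from 79/50b^2 + 24849/3650b + 11322/1825 → 4746701/417925b + 14240103/417925
  leading term b: no divisor's leading term divides it; move 4746701/417925b to the remainder.
  leading term 1: no divisor's leading term divides it; move 14240103/417925 to the remainder.
  remainder 4746701/417925b + 14240103/417925 ≠ 0; add h_7 = 4746701/417925b + 14240103/417925 to the basis.

The other S-polynomials (S(f_2,h_4), S(f_3,h_4), S(f_1,h_5), S(f_2,h_5), S(f_3,h_5), S(h_4,h_5), S(f_1,h_6), S(f_2,h_6), S(f_3,h_6), S(h_4,h_6), S(h_5,h_6), S(f_1,h_7), S(f_2,h_7), S(f_3,h_7), S(h_4,h_7), S(h_5,h_7), S(h_6,h_7)) all reduce to 0 modulo the current basis, so we have a Gröbner basis.
Inter-reduce: drop elements whose leading term is divisible by another's, tail-reduce, and make monic.
Reduced Gröbner basis: {a - 2, b + 3}.

The lex basis is triangular: the last element involves only b. Solving b + 3 = 0 gives b ∈ {-3}; substituting each value into the earlier elements determines the remaining variables.
  b = -3: the earlier basis element becomes a - 2 = 0, giving a = 2 — point (2, -3).
Substituting each solution back into the original system confirms all equations vanish.

{(2, -3)}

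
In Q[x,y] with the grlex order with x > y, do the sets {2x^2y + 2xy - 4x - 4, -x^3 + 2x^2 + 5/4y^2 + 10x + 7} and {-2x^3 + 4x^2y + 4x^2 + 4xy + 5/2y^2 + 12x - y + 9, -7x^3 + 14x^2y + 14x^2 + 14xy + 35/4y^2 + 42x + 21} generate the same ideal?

No, the ideals differ.

For a fixed monomial order, each ideal has a unique reduced Gröbner basis; comparing bases decides equality.
Buchberger on the first generating set:
f_1 = 2x^2y + 2xy - 4x - 4, LT = x^2y.
f_2 = -x^3 + 2x^2 + 5/4y^2 + 10x + 7, LT = x^3.

S(f_1,f_2): lcm = x^3y. S = 3x^2y + 5/4y^3 - 2x^2 + 10xy - 2x + 7y.
  leading term x^2y: subtract (3/2)·f_1 from 3x^2y + 5/4y^3 - 2x^2 + 10xy - 2x + 7y → 5/4y^3 - 2x^2 + 7xy + 4x + 7y + 6
  leading term y^3: no divisor's leading term divides it; move 5/4y^3 to the remainder.
  leading term x^2: no divisor's leading term divides it; move -2x^2 to the remainder.
  leading term xy: no divisor's leading term divides it; move 7xy to the remainder.
  leading term x: no divisor's leading term divides it; move 4x to the remainder.
  leading term y: no divisor's leading term divides it; move 7y to the remainder.
  leading term 1: no divisor's leading term divides it; move 6 to the remainder.
  remainder 5/4y^3 - 2x^2 + 7xy + 4x + 7y + 6 ≠ 0; add g_3 = 5/4y^3 - 2x^2 + 7xy + 4x + 7y + 6 to the basis.

The other S-polynomials (S(f_1,g_3), S(f_2,g_3)) all reduce to 0 modulo the current basis, so we have a Gröbner basis.
Inter-reduce: drop elements whose leading term is divisible by another's, tail-reduce, and make monic.
Reduced Gröbner basis: {x^3 - 2x^2 - 5/4y^2 - 10x - 7, x^2y + xy - 2x - 2, y^3 - 8/5x^2 + 28/5xy + 16/5x + 28/5y + 24/5}.

Buchberger on the second generating set:
h_1 = -2x^3 + 4x^2y + 4x^2 + 4xy + 5/2y^2 + 12x - y + 9, LT = x^3.
h_2 = -7x^3 + 14x^2y + 14x^2 + 14xy + 35/4y^2 + 42x + 21, LT = x^3.

S(h_1,h_2): lcm = x^3. S = 1/2y - 3/2.
  leading term y: no divisor's leading term divides it; move 1/2y to the remainder.
  leading term 1: no divisor's leading term divides it; move -3/2 to the remainder.
  remainder 1/2y - 3/2 ≠ 0; add k_3 = 1/2y - 3/2 to the basis.

The other S-polynomials (S(h_1,k_3), S(h_2,k_3)) all reduce to 0 modulo the current basis, so we have a Gröbner basis.
Inter-reduce: drop elements whose leading term is divisible by another's, tail-reduce, and make monic.
Reduced Gröbner basis: {x^3 - 8x^2 - 12x - 57/4, y - 3}.

The bases are distinct; the ideals are different.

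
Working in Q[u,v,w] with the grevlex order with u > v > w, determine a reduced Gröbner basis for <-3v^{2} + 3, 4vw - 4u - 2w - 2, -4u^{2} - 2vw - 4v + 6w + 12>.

G = {u^{2} + \tfrac{1}{2}u + v - \tfrac{5}{4}w - \tfrac{11}{4}, uv + \tfrac{1}{2}u + \tfrac{1}{2}v - \tfrac{3}{4}w + \tfrac{1}{4}, v^{2} - 1, uw - \tfrac{5}{3}u - 3v - \tfrac{5}{3}w - \tfrac{4}{3}, vw - u - \tfrac{1}{2}w - \tfrac{1}{2}, w^{2} - \tfrac{26}{9}u - \tfrac{8}{3}v - \tfrac{41}{9}w - \tfrac{52}{9}}

f_1 = -3v^{2} + 3, LT = v^{2}.
f_2 = 4vw - 4u - 2w - 2, LT = vw.
f_3 = -4u^{2} - 2vw - 4v + 6w + 12, LT = u^{2}.

S(f_1,f_2): lcm = v^{2}w. S = uv + \tfrac{1}{2}vw + \tfrac{1}{2}v - w.
  leading term uv: no divisor's leading term divides it; move uv to the remainder.
  leading term vw: subtract (\tfrac{1}{8})·f_2 from \tfrac{1}{2}vw + \tfrac{1}{2}v - w → \tfrac{1}{2}u + \tfrac{1}{2}v - \tfrac{3}{4}w + \tfrac{1}{4}
  leading term u: no divisor's leading term divides it; move \tfrac{1}{2}u to the remainder.
  leading term v: no divisor's leading term divides it; move \tfrac{1}{2}v to the remainder.
  leading term w: no divisor's leading term divides it; move -\tfrac{3}{4}w to the remainder.
  leading term 1: no divisor's leading term divides it; move \tfrac{1}{4} to the remainder.
  remainder uv + \tfrac{1}{2}u + \tfrac{1}{2}v - \tfrac{3}{4}w + \tfrac{1}{4} ≠ 0; add g_4 = uv + \tfrac{1}{2}u + \tfrac{1}{2}v - \tfrac{3}{4}w + \tfrac{1}{4} to the basis.

S(f_2,g_4): lcm = uvw. S = -u^{2} - uw - \tfrac{1}{2}vw + \tfrac{3}{4}w^{2} - \tfrac{1}{2}u - \tfrac{1}{4}w.
  leading term u^{2}: subtract (\tfrac{1}{4})·f_3 from -u^{2} - uw - \tfrac{1}{2}vw + \tfrac{3}{4}w^{2} - \tfrac{1}{2}u - \tfrac{1}{4}w → -uw + \tfrac{3}{4}w^{2} - \tfrac{1}{2}u + v - \tfrac{7}{4}w - 3
  leading term uw: no divisor's leading term divides it; move -uw to the remainder.
  leading term w^{2}: no divisor's leading term divides it; move \tfrac{3}{4}w^{2} to the remainder.
  leading term u: no divisor's leading term divides it; move -\tfrac{1}{2}u to the remainder.
  leading term v: no divisor's leading term divides it; move v to the remainder.
  leading term w: no divisor's leading term divides it; move -\tfrac{7}{4}w to the remainder.
  leading term 1: no divisor's leading term divides it; move -3 to the remainder.
  remainder -uw + \tfrac{3}{4}w^{2} - \tfrac{1}{2}u + v - \tfrac{7}{4}w - 3 ≠ 0; add g_5 = -uw + \tfrac{3}{4}w^{2} - \tfrac{1}{2}u + v - \tfrac{7}{4}w - 3 to the basis.

S(f_3,g_4): lcm = u^{2}v. S = \tfrac{1}{2}v^{2}w - \tfrac{1}{2}u^{2} - \tfrac{1}{2}uv + v^{2} + \tfrac{3}{4}uw - \tfrac{3}{2}vw - \tfrac{1}{4}u - 3v.
  leading term v^{2}w: subtract (-\tfrac{1}{6}w)·f_1 from \tfrac{1}{2}v^{2}w - \tfrac{1}{2}u^{2} - \tfrac{1}{2}uv + v^{2} + \tfrac{3}{4}uw - \tfrac{3}{2}vw - \tfrac{1}{4}u - 3v → -\tfrac{1}{2}u^{2} - \tfrac{1}{2}uv + v^{2} + \tfrac{3}{4}uw - \tfrac{3}{2}vw - \tfrac{1}{4}u - 3v + \tfrac{1}{2}w
  leading term u^{2}: subtract (\tfrac{1}{8})·f_3 from -\tfrac{1}{2}u^{2} - \tfrac{1}{2}uv + v^{2} + \tfrac{3}{4}uw - \tfrac{3}{2}vw - \tfrac{1}{4}u - 3v + \tfrac{1}{2}w → -\tfrac{1}{2}uv + v^{2} + \tfrac{3}{4}uw - \tfrac{5}{4}vw - \tfrac{1}{4}u - \tfrac{5}{2}v - \tfrac{1}{4}w - \tfrac{3}{2}
  leading term uv: subtract (-\tfrac{1}{2})·g_4 from -\tfrac{1}{2}uv + v^{2} + \tfrac{3}{4}uw - \tfrac{5}{4}vw - \tfrac{1}{4}u - \tfrac{5}{2}v - \tfrac{1}{4}w - \tfrac{3}{2} → v^{2} + \tfrac{3}{4}uw - \tfrac{5}{4}vw - \tfrac{9}{4}v - \tfrac{5}{8}w - \tfrac{11}{8}
  leading term v^{2}: subtract (-\tfrac{1}{3})·f_1 from v^{2} + \tfrac{3}{4}uw - \tfrac{5}{4}vw - \tfrac{9}{4}v - \tfrac{5}{8}w - \tfrac{11}{8} → \tfrac{3}{4}uw - \tfrac{5}{4}vw - \tfrac{9}{4}v - \tfrac{5}{8}w - \tfrac{3}{8}
  leading term uw: subtract (-\tfrac{3}{4})·g_5 from \tfrac{3}{4}uw - \tfrac{5}{4}vw - \tfrac{9}{4}v - \tfrac{5}{8}w - \tfrac{3}{8} → -\tfrac{5}{4}vw + \tfrac{9}{16}w^{2} - \tfrac{3}{8}u - \tfrac{3}{2}v - \tfrac{31}{16}w - \tfrac{21}{8}
  leading term vw: subtract (-\tfrac{5}{16})·f_2 from -\tfrac{5}{4}vw + \tfrac{9}{16}w^{2} - \tfrac{3}{8}u - \tfrac{3}{2}v - \tfrac{31}{16}w - \tfrac{21}{8} → \tfrac{9}{16}w^{2} - \tfrac{13}{8}u - \tfrac{3}{2}v - \tfrac{41}{16}w - \tfrac{13}{4}
  leading term w^{2}: no divisor's leading term divides it; move \tfrac{9}{16}w^{2} to the remainder.
  leading term u: no divisor's leading term divides it; move -\tfrac{13}{8}u to the remainder.
  leading term v: no divisor's leading term divides it; move -\tfrac{3}{2}v to the remainder.
  leading term w: no divisor's leading term divides it; move -\tfrac{41}{16}w to the remainder.
  leading term 1: no divisor's leading term divides it; move -\tfrac{13}{4} to the remainder.
  remainder \tfrac{9}{16}w^{2} - \tfrac{13}{8}u - \tfrac{3}{2}v - \tfrac{41}{16}w - \tfrac{13}{4} ≠ 0; add g_6 = \tfrac{9}{16}w^{2} - \tfrac{13}{8}u - \tfrac{3}{2}v - \tfrac{41}{16}w - \tfrac{13}{4} to the basis.

The other S-polynomials (S(f_1,f_3), S(f_2,f_3), S(f_1,g_4), S(f_1,g_5), S(f_2,g_5), S(f_3,g_5), S(g_4,g_5), S(f_1,g_6), S(f_2,g_6), S(f_3,g_6), S(g_4,g_6), S(g_5,g_6)) all reduce to 0 modulo the current basis, so we have a Gröbner basis.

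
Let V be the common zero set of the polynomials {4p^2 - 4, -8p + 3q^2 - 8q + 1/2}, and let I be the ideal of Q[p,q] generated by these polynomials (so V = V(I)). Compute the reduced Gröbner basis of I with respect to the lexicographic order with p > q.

G = {p - 3/8q^2 + q - 1/16, q^4 - 16/3q^3 + 67/9q^2 - 8/9q - 85/12}

f_1 = 4p^2 - 4, LT = p^2.
f_2 = -8p + 3q^2 - 8q + 1/2, LT = p.

S(f_1,f_2): lcm = p^2. S = 3/8pq^2 - pq + 1/16p - 1.
  leading term pq^2: subtract (-3/64q^2)·f_2 from 3/8pq^2 - pq + 1/16p - 1 → -pq + 1/16p + 9/64q^4 - 3/8q^3 + 3/128q^2 - 1
  leading term pq: subtract (1/8q)·f_2 from -pq + 1/16p + 9/64q^4 - 3/8q^3 + 3/128q^2 - 1 → 1/16p + 9/64q^4 - 3/4q^3 + 131/128q^2 - 1/16q - 1
  leading term p: subtract (-1/128)·f_2 from 1/16p + 9/64q^4 - 3/4q^3 + 131/128q^2 - 1/16q - 1 → 9/64q^4 - 3/4q^3 + 67/64q^2 - 1/8q - 255/256
  leading term q^4: no divisor's leading term divides it; move 9/64q^4 to the remainder.
  leading term q^3: no divisor's leading term divides it; move -3/4q^3 to the remainder.
  leading term q^2: no divisor's leading term divides it; move 67/64q^2 to the remainder.
  leading term q: no divisor's leading term divides it; move -1/8q to the remainder.
  leading term 1: no divisor's leading term divides it; move -255/256 to the remainder.
  remainder 9/64q^4 - 3/4q^3 + 67/64q^2 - 1/8q - 255/256 ≠ 0; add g_3 = 9/64q^4 - 3/4q^3 + 67/64q^2 - 1/8q - 255/256 to the basis.

S(f_1,g_3): leading monomials are coprime, so the S-polynomial reduces to 0 (Buchberger's first criterion).
S(f_2,g_3): leading monomials are coprime, so the S-polynomial reduces to 0 (Buchberger's first criterion).
Every S-polynomial of the final basis reduces to 0, so we have a Gröbner basis.
Inter-reduce: drop elements whose leading term is divisible by another's, tail-reduce, and make monic.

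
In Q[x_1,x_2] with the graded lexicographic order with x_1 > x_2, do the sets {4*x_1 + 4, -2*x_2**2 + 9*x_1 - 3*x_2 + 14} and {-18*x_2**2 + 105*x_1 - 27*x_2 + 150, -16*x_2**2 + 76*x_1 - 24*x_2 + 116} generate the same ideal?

Yes, the ideals are equal.

Equality of ideals is decidable: compute both reduced Gröbner bases (unique for the ordering) and check whether they agree.
Buchberger on the first generating set:
f_1 = 4*x_1 + 4, LT = x_1.
f_2 = -2*x_2**2 + 9*x_1 - 3*x_2 + 14, LT = x_2**2.

The S-polynomials (S(f_1,f_2)) all reduce to 0 modulo the current basis, so we have a Gröbner basis.
Inter-reduce: drop elements whose leading term is divisible by another's, tail-reduce, and make monic.
Reduced Gröbner basis: {x_2**2 + 3/2*x_2 - 5/2, x_1 + 1}.

Buchberger on the second generating set:
h_1 = -18*x_2**2 + 105*x_1 - 27*x_2 + 150, LT = x_2**2.
h_2 = -16*x_2**2 + 76*x_1 - 24*x_2 + 116, LT = x_2**2.

S(h_1,h_2): lcm = x_2**2. S = -13/12*x_1 - 13/12.
  reduce S modulo (h_1, h_2):
  remainder -13/12*x_1 - 13/12 ≠ 0; add k_3 = -13/12*x_1 - 13/12 to the basis.

The other S-polynomials (S(h_1,k_3), S(h_2,k_3)) all reduce to 0 modulo the current basis, so we have a Gröbner basis.
Inter-reduce: drop elements whose leading term is divisible by another's, tail-reduce, and make monic.
Reduced Gröbner basis: {x_2**2 + 3/2*x_2 - 5/2, x_1 + 1}.

Same reduced basis, so the two generating sets span the same ideal.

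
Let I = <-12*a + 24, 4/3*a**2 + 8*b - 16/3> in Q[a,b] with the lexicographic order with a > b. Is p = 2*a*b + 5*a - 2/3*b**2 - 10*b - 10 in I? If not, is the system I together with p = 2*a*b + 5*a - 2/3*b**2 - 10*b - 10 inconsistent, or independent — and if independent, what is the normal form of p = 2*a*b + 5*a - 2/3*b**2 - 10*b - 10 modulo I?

First compute the reduced Gröbner basis of I by Buchberger's algorithm.
f_1 = -12*a + 24, LT = a.
f_2 = 4/3*a**2 + 8*b - 16/3, LT = a**2.

S(f_1,f_2): lcm = a**2. S = -2*a - 6*b + 4.
  leading term a: subtract (1/6)·f_1 from -2*a - 6*b + 4 → -6*b
  leading term b: no divisor's leading term divides it; move -6*b to the remainder.
  remainder -6*b ≠ 0; add h_3 = -6*b to the basis.

The other S-polynomials (S(f_1,h_3), S(f_2,h_3)) all reduce to 0 modulo the current basis, so we have a Gröbner basis.
Inter-reduce: drop elements whose leading term is divisible by another's, tail-reduce, and make monic.
Reduced Gröbner basis: {a - 2, b}.
Label its elements g_1 = a - 2, g_2 = b.

Reduce p = 2*a*b + 5*a - 2/3*b**2 - 10*b - 10 modulo G:
  leading term a*b: subtract (2*b)·g_1 from 2*a*b + 5*a - 2/3*b**2 - 10*b - 10 → 5*a - 2/3*b**2 - 6*b - 10
  leading term a: subtract (5)·g_1 from 5*a - 2/3*b**2 - 6*b - 10 → -2/3*b**2 - 6*b
  leading term b**2: subtract (-2/3*b)·g_2 from -2/3*b**2 - 6*b → -6*b
  leading term b: subtract (-6)·g_2 from -6*b → 0
  normal form = 0.
Since the normal form is 0, p ∈ I.

2*a*b + 5*a - 2/3*b**2 - 10*b - 10 lies in I (it reduces to 0).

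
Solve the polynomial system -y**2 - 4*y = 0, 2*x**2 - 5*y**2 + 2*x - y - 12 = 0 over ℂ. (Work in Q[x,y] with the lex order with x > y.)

Compute a lex Gröbner basis by Buchberger's algorithm.
f_1 = -y**2 - 4*y, LT = y**2.
f_2 = 2*x**2 + 2*x - 5*y**2 - y - 12, LT = x**2.

The S-polynomials (S(f_1,f_2)) all reduce to 0 modulo the current basis, so we have a Gröbner basis.
Inter-reduce: drop elements whose leading term is divisible by another's, tail-reduce, and make monic.
Reduced Gröbner basis: {x**2 + x + 19/2*y - 6, y**2 + 4*y}.

From the last basis element, y**2 + 4*y = 0, so y takes values in {-4, 0}. Each choice, substituted upward through the basis, yields the corresponding point(s) of the solution set.
  y = -4: the earlier basis element becomes x**2 + x - 44 = 0, giving x = -1/2 + sqrt(177)/2, -sqrt(177)/2 - 1/2 — points (-1/2 + sqrt(177)/2, -4), (-sqrt(177)/2 - 1/2, -4).
  y = 0: the earlier basis element becomes x**2 + x - 6 = 0, giving x = -3, 2 — points (-3, 0), (2, 0).
Substituting each solution back into the original system confirms all equations vanish.

{(-1/2 + sqrt(177)/2, -4), (-sqrt(177)/2 - 1/2, -4), (-3, 0), (2, 0)}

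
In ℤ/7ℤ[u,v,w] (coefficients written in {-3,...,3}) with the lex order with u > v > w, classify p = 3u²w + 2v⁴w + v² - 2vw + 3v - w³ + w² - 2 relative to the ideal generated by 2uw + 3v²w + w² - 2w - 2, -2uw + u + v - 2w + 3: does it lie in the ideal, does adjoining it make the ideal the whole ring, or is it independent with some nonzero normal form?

First compute the reduced Gröbner basis of I by Buchberger's algorithm.
f_1 = 2uw + 3v²w + w² - 2w - 2, LT = uw.
f_2 = -2uw + u + v - 2w + 3, LT = uw.

S(f_1,f_2): lcm = uw. S = -3u - 2v²w - 3v - 3w² - 2w - 3.
  leading term u: no divisor's leading term divides it; move -3u to the remainder.
  leading term v²w: no divisor's leading term divides it; move -2v²w to the remainder.
  leading term v: no divisor's leading term divides it; move -3v to the remainder.
  leading term w²: no divisor's leading term divides it; move -3w² to the remainder.
  leading term w: no divisor's leading term divides it; move -2w to the remainder.
  leading term 1: no divisor's leading term divides it; move -3 to the remainder.
  remainder -3u - 2v²w - 3v - 3w² - 2w - 3 ≠ 0; add h_3 = -3u - 2v²w - 3v - 3w² - 2w - 3 to the basis.

S(f_1,h_3): lcm = uw. S = -3v²w² - 2v²w - vw - w³ + w² - 2w - 1.
  leading term v²w²: no divisor's leading term divides it; move -3v²w² to the remainder.
  leading term v²w: no divisor's leading term divides it; move -2v²w to the remainder.
  leading term vw: no divisor's leading term divides it; move -vw to the remainder.
  leading term w³: no divisor's leading term divides it; move -w³ to the remainder.
  leading term w²: no divisor's leading term divides it; move w² to the remainder.
  leading term w: no divisor's leading term divides it; move -2w to the remainder.
  leading term 1: no divisor's leading term divides it; move -1 to the remainder.
  remainder -3v²w² - 2v²w - vw - w³ + w² - 2w - 1 ≠ 0; add h_4 = -3v²w² - 2v²w - vw - w³ + w² - 2w - 1 to the basis.

The other S-polynomials (S(f_2,h_3), S(f_1,h_4), S(f_2,h_4), S(h_3,h_4)) all reduce to 0 modulo the current basis, so we have a Gröbner basis.
Inter-reduce: drop elements whose leading term is divisible by another's, tail-reduce, and make monic.
Reduced Gröbner basis: {u + 3v²w + v + w² + 3w + 1, v²w² + 3v²w - 2vw - 2w³ + 2w² + 3w - 2}.
Label its elements g_1 = u + 3v²w + v + w² + 3w + 1, g_2 = v²w² + 3v²w - 2vw - 2w³ + 2w² + 3w - 2.

Reduce p = 3u²w + 2v⁴w + v² - 2vw + 3v - w³ + w² - 2 modulo G:
  leading term u²w: subtract (3uw)·g_1 from 3u²w + 2v⁴w + v² - 2vw + 3v - w³ + w² - 2 → -2uv²w² - 3uvw - 3uw³ - 2uw² - 3uw + 2v⁴w + v² - 2vw + 3v - w³ + w² - 2
  leading term uv²w²: subtract (-2v²w²)·g_1 from -2uv²w² - 3uvw - 3uw³ - 2uw² - 3uw + 2v⁴w + v² - 2vw + 3v - w³ + w² - 2 → -3uvw - 3uw³ - 2uw² - 3uw - v⁴w³ + 2v⁴w + 2v³w² + 2v²w⁴ - v²w³ + 2v²w² + v² - 2vw + 3v - w³ + w² - 2
  leading term uvw: subtract (-3vw)·g_1 from -3uvw - 3uw³ - 2uw² - 3uw - v⁴w³ + 2v⁴w + 2v³w² + 2v²w⁴ - v²w³ + 2v²w² + v² - 2vw + 3v - w³ + w² - 2 → -3uw³ - 2uw² - 3uw - v⁴w³ + 2v⁴w - 3v³w² + 2v²w⁴ - v²w³ + 2v²w² + 3v²w + v² + 3vw³ + 2vw² + vw + 3v - w³ + w² - 2
  leading term uw³: subtract (-3w³)·g_1 from -3uw³ - 2uw² - 3uw - v⁴w³ + 2v⁴w - 3v³w² + 2v²w⁴ - v²w³ + 2v²w² + 3v²w + v² + 3vw³ + 2vw² + vw + 3v - w³ + w² - 2 → -2uw² - 3uw - v⁴w³ + 2v⁴w - 3v³w² - 3v²w⁴ - v²w³ + 2v²w² + 3v²w + v² - vw³ + 2vw² + vw + 3v + 3w⁵ + 2w⁴ + 2w³ + w² - 2
  leading term uw²: subtract (-2w²)·g_1 from -2uw² - 3uw - v⁴w³ + 2v⁴w - 3v³w² - 3v²w⁴ - v²w³ + 2v²w² + 3v²w + v² - vw³ + 2vw² + vw + 3v + 3w⁵ + 2w⁴ + 2w³ + w² - 2 → -3uw - v⁴w³ + 2v⁴w - 3v³w² - 3v²w⁴ - 2v²w³ + 2v²w² + 3v²w + v² - vw³ - 3vw² + vw + 3v + 3w⁵ - 3w⁴ + w³ + 3w² - 2
  leading term uw: subtract (-3w)·g_1 from -3uw - v⁴w³ + 2v⁴w - 3v³w² - 3v²w⁴ - 2v²w³ + 2v²w² + 3v²w + v² - vw³ - 3vw² + vw + 3v + 3w⁵ - 3w⁴ + w³ + 3w² - 2 → -v⁴w³ + 2v⁴w - 3v³w² - 3v²w⁴ - 2v²w³ - 3v²w² + 3v²w + v² - vw³ - 3vw² - 3vw + 3v + 3w⁵ - 3w⁴ - 3w³ - 2w² + 3w - 2
  leading term v⁴w³: subtract (-v²w)·g_2 from -v⁴w³ + 2v⁴w - 3v³w² - 3v²w⁴ - 2v²w³ - 3v²w² + 3v²w + v² - vw³ - 3vw² - 3vw + 3v + 3w⁵ - 3w⁴ - 3w³ - 2w² + 3w - 2 → 3v⁴w² + 2v⁴w + 2v³w² + 2v²w⁴ + v²w + v² - vw³ - 3vw² - 3vw + 3v + 3w⁵ - 3w⁴ - 3w³ - 2w² + 3w - 2
  leading term v⁴w²: subtract (3v²)·g_2 from 3v⁴w² + 2v⁴w + 2v³w² + 2v²w⁴ + v²w + v² - vw³ - 3vw² - 3vw + 3v + 3w⁵ - 3w⁴ - 3w³ - 2w² + 3w - 2 → 2v³w² - v³w + 2v²w⁴ - v²w³ + v²w² - v²w - vw³ - 3vw² - 3vw + 3v + 3w⁵ - 3w⁴ - 3w³ - 2w² + 3w - 2
  leading term v³w²: subtract (2v)·g_2 from 2v³w² - v³w + 2v²w⁴ - v²w³ + v²w² - v²w - vw³ - 3vw² - 3vw + 3v + 3w⁵ - 3w⁴ - 3w³ - 2w² + 3w - 2 → 2v²w⁴ - v²w³ + v²w² + 3v²w + 3vw³ - 2vw + 3w⁵ - 3w⁴ - 3w³ - 2w² + 3w - 2
  leading term v²w⁴: subtract (2w²)·g_2 from 2v²w⁴ - v²w³ + v²w² + 3v²w + 3vw³ - 2vw + 3w⁵ - 3w⁴ - 3w³ - 2w² + 3w - 2 → v²w² + 3v²w - 2vw - 2w³ + 2w² + 3w - 2
  leading term v²w²: subtract (1)·g_2 from v²w² + 3v²w - 2vw - 2w³ + 2w² + 3w - 2 → 0
  normal form = 0.
Since the normal form is 0, p ∈ I.

The remainder on division by a Gröbner basis is unique — it is the normal form.

3u²w + 2v⁴w + v² - 2vw + 3v - w³ + w² - 2 lies in I (it reduces to 0).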